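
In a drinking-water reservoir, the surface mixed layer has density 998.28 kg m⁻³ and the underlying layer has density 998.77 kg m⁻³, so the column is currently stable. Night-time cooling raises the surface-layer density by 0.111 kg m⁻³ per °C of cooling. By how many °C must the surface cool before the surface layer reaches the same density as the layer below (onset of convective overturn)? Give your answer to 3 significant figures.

4.41 °C

Density deficit of the surface layer: 998.77 − 998.28 = 0.49 kg m⁻³.
Required change = 0.49 / 0.111 = 4.41 °C.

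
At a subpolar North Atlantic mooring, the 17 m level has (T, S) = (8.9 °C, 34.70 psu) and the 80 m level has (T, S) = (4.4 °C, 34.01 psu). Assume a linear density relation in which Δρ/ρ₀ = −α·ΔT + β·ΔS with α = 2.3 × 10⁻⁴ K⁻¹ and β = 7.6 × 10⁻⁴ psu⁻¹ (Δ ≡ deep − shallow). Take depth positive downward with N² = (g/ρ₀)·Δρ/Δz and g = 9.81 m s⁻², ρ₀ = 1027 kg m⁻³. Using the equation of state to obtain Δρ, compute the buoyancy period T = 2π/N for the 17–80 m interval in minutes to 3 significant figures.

11.7 min

ΔT = -4.5 K, ΔS = -0.69 psu (deep − shallow).
Δρ/ρ₀ = −αΔT + βΔS = 1.035 × 10⁻³ − 5.244 × 10⁻⁴ = 5.106 × 10⁻⁴, so Δρ ≈ 0.5244 kg m⁻³.
N² = (g/ρ₀)·Δρ/Δz = g·(Δρ/ρ₀)/Δz = 9.81 × 5.106 × 10⁻⁴ / 63 = 7.9508 × 10⁻⁵ s⁻².
N = √(7.9508 × 10⁻⁵) = 8.9167 × 10⁻³ rad s⁻¹ → T = 2π/N = 704.65 s = 11.744 min ≈ 11.7 min.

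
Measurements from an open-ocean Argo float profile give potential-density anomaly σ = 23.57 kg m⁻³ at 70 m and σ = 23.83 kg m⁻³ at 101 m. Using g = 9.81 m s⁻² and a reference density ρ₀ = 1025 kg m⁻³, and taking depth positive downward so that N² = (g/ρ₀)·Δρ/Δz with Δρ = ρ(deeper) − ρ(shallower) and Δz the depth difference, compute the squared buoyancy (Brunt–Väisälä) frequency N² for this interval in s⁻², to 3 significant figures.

Δρ = 1023.83 − 1023.57 = 0.26 kg m⁻³ over Δz = 101 − 70 = 31 m.
N² = (9.81/1025) × (0.26/31) = 8.0271 × 10⁻⁵ s⁻² ≈ 8.03 × 10⁻⁵ s⁻².

8.03 × 10⁻⁵ s⁻²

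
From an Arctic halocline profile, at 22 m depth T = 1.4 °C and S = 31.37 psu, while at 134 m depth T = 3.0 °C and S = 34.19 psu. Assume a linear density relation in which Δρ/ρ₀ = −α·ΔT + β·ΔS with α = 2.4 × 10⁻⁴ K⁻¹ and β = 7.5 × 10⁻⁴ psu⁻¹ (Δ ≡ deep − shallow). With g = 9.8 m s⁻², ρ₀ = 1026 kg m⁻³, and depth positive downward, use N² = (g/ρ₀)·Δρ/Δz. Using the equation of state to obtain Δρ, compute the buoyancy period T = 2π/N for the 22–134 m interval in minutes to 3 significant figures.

ΔT = +1.6 K, ΔS = +2.82 psu (deep − shallow).
Δρ/ρ₀ = −αΔT + βΔS = -3.84 × 10⁻⁴ + 2.115 × 10⁻³ = 1.731 × 10⁻³, so Δρ ≈ 1.776 kg m⁻³.
N² = (g/ρ₀)·Δρ/Δz = g·(Δρ/ρ₀)/Δz = 9.8 × 1.731 × 10⁻³ / 112 = 1.5146 × 10⁻⁴ s⁻².
N = √(1.5146 × 10⁻⁴) = 0.012307 rad s⁻¹ → T = 2π/N = 510.54 s = 8.5090 min ≈ 8.51 min.

8.51 min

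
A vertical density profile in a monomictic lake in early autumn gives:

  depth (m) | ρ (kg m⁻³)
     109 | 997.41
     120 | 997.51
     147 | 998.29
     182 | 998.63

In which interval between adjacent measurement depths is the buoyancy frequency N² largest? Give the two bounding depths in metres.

120–147 m

Compute the density gradient over each adjacent pair:
  109–120 m: Δρ/Δz = 0.10/11 = 9.1 × 10⁻³ kg m⁻⁴
  120–147 m: Δρ/Δz = 0.78/27 = 0.029 kg m⁻⁴
  147–182 m: Δρ/Δz = 0.34/35 = 9.7 × 10⁻³ kg m⁻⁴
The largest gradient is in the 120–147 m interval — the pycnocline.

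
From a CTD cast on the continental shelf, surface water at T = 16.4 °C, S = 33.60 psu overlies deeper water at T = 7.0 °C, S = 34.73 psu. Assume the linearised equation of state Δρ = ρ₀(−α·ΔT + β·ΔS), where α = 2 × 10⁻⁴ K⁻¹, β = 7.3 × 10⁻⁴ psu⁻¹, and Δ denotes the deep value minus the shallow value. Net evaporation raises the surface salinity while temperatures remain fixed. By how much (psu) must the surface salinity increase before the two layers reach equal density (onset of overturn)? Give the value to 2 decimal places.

Neutral buoyancy requires −α(T_deep − T_surf) + β(S_deep − S_surf′) = 0.
S_surf′ = S_deep − (α/β)·ΔT = 34.73 − (2 × 10⁻⁴/7.3 × 10⁻⁴)·(-9.4) = 37.3053 psu.
Increase required: 37.3053 − 33.60 = 3.7053 psu.

3.71 psu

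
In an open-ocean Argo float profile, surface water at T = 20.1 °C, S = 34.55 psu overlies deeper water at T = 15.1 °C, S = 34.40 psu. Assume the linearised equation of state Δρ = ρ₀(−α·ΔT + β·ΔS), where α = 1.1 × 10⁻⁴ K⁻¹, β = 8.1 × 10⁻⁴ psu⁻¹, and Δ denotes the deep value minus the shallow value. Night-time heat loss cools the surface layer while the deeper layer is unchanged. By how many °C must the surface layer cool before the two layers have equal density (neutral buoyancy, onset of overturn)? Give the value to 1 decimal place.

Neutral buoyancy requires Δρ = 0, i.e. −α(T_deep − T_surf′) + β(S_deep − S_surf) = 0.
T_surf′ = T_deep − (β/α)·ΔS = 15.1 − (8.1 × 10⁻⁴/1.1 × 10⁻⁴)·(-0.15) = 16.205 °C.
Cooling required: 20.1 − (16.205) = 3.895 °C.

3.9 °C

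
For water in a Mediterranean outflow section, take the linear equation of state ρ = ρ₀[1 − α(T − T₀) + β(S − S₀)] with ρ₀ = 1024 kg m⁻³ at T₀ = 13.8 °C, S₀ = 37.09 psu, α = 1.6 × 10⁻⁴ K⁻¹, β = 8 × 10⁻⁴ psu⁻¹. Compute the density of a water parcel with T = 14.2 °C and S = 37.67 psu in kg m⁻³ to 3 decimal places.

1024.410 kg m⁻³

T − T₀ = +0.4 K, S − S₀ = +0.58 psu.
Bracket = 1 − α·(+0.4) + β·(+0.58) = 1 + (4.00 × 10⁻⁴) = 1.0004000.
ρ = 1024 × 1.0004000 = 1024.410 kg m⁻³.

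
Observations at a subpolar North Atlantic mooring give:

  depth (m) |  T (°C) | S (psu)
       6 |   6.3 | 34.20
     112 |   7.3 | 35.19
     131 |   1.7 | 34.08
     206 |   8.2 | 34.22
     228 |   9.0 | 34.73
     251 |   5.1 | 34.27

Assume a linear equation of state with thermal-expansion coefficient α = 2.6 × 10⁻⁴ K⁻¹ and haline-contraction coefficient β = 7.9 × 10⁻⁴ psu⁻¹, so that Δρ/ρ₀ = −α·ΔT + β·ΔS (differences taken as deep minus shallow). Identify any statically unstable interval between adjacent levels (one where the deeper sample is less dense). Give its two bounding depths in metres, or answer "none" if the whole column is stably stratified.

Evaluate Δρ/ρ₀ = −αΔT + βΔS across each adjacent pair:
  6–112 m: −αΔT+βΔS = −(2.6 × 10⁻⁴)(+1.0)+(7.9 × 10⁻⁴)(+0.99) = 5.2 × 10⁻⁴ → stable
  112–131 m: −αΔT+βΔS = −(2.6 × 10⁻⁴)(-5.6)+(7.9 × 10⁻⁴)(-1.11) = 5.8 × 10⁻⁴ → stable
  131–206 m: −αΔT+βΔS = −(2.6 × 10⁻⁴)(+6.5)+(7.9 × 10⁻⁴)(+0.14) = -1.6 × 10⁻³ → UNSTABLE
  206–228 m: −αΔT+βΔS = −(2.6 × 10⁻⁴)(+0.8)+(7.9 × 10⁻⁴)(+0.51) = 1.9 × 10⁻⁴ → stable
  228–251 m: −αΔT+βΔS = −(2.6 × 10⁻⁴)(-3.9)+(7.9 × 10⁻⁴)(-0.46) = 6.5 × 10⁻⁴ → stable
The 131–206 m interval has Δρ < 0: lighter water underlies denser water.

131–206 m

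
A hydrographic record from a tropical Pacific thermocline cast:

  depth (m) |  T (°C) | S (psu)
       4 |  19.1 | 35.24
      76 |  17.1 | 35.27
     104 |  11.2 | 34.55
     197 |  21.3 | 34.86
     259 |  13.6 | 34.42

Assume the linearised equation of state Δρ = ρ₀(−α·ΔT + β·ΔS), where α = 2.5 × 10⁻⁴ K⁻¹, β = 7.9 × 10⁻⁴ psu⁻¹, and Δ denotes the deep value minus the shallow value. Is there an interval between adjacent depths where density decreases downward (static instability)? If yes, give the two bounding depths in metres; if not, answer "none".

104–197 m

Evaluate Δρ/ρ₀ = −αΔT + βΔS across each adjacent pair:
  4–76 m: −αΔT+βΔS = −(2.5 × 10⁻⁴)(-2.0)+(7.9 × 10⁻⁴)(+0.03) = 5.2 × 10⁻⁴ → stable
  76–104 m: −αΔT+βΔS = −(2.5 × 10⁻⁴)(-5.9)+(7.9 × 10⁻⁴)(-0.72) = 9.1 × 10⁻⁴ → stable
  104–197 m: −αΔT+βΔS = −(2.5 × 10⁻⁴)(+10.1)+(7.9 × 10⁻⁴)(+0.31) = -2.3 × 10⁻³ → UNSTABLE
  197–259 m: −αΔT+βΔS = −(2.5 × 10⁻⁴)(-7.7)+(7.9 × 10⁻⁴)(-0.44) = 1.6 × 10⁻³ → stable
The 104–197 m interval has Δρ < 0: lighter water underlies denser water.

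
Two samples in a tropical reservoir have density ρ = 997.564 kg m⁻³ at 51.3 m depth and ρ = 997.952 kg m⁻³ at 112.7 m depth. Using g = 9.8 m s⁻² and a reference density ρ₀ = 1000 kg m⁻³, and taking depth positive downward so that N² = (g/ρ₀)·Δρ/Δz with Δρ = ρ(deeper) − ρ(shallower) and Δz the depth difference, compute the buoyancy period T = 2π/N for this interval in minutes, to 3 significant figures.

Δρ = 997.952 − 997.564 = 0.388 kg m⁻³ over Δz = 112.7 − 51.3 = 61.4 m.
N² = (9.8/1000) × (0.388/61.4) = 6.1928 × 10⁻⁵ s⁻².
N = √(6.1928 × 10⁻⁵) = 7.8694 × 10⁻³ rad s⁻¹, so T = 2π/N = 798.43 s = 13.307 min ≈ 13.3 min.

13.3 min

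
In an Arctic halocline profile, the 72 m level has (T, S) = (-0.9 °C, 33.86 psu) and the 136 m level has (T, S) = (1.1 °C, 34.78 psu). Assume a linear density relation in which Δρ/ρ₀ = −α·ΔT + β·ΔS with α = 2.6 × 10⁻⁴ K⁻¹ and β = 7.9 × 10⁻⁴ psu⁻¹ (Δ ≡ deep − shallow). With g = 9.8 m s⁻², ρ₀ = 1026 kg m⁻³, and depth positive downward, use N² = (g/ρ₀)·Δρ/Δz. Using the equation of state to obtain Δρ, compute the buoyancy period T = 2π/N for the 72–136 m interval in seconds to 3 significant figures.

ΔT = +2.0 K, ΔS = +0.92 psu (deep − shallow).
Δρ/ρ₀ = −αΔT + βΔS = -5.20 × 10⁻⁴ + 7.268 × 10⁻⁴ = 2.068 × 10⁻⁴, so Δρ ≈ 0.2122 kg m⁻³.
N² = (g/ρ₀)·Δρ/Δz = g·(Δρ/ρ₀)/Δz = 9.8 × 2.068 × 10⁻⁴ / 64 = 3.1666 × 10⁻⁵ s⁻².
N = √(3.1666 × 10⁻⁵) = 5.6273 × 10⁻³ rad s⁻¹ → T = 2π/N = 1.1166 × 10³ s ≈ 1.12 × 10³ s.

1.12 × 10³ s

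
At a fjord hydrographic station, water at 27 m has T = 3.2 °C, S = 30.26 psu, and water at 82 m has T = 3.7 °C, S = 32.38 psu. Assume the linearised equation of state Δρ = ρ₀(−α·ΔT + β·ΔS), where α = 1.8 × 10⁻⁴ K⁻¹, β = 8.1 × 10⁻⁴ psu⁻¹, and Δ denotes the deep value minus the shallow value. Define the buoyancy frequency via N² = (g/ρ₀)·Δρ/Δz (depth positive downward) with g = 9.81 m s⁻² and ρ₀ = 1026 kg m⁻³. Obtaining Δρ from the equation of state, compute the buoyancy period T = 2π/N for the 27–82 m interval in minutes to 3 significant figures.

ΔT = +0.5 K, ΔS = +2.12 psu (deep − shallow).
Δρ/ρ₀ = −αΔT + βΔS = -9.00 × 10⁻⁵ + 1.7172 × 10⁻³ = 1.6272 × 10⁻³, so Δρ ≈ 1.670 kg m⁻³.
N² = (g/ρ₀)·Δρ/Δz = g·(Δρ/ρ₀)/Δz = 9.81 × 1.6272 × 10⁻³ / 55 = 2.9023 × 10⁻⁴ s⁻².
N = √(2.9023 × 10⁻⁴) = 0.017036 rad s⁻¹ → T = 2π/N = 368.82 s = 6.1470 min ≈ 6.15 min.

6.15 min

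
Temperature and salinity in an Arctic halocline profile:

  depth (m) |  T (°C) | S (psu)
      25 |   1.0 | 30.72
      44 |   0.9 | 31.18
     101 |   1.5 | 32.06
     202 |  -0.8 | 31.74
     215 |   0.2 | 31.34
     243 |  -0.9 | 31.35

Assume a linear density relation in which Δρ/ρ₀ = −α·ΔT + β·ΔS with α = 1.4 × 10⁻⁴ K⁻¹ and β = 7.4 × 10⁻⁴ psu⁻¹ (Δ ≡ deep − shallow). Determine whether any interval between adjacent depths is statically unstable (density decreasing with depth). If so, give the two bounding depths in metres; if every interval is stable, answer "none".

202–215 m

Evaluate Δρ/ρ₀ = −αΔT + βΔS across each adjacent pair:
  25–44 m: −αΔT+βΔS = −(1.4 × 10⁻⁴)(-0.1)+(7.4 × 10⁻⁴)(+0.46) = 3.5 × 10⁻⁴ → stable
  44–101 m: −αΔT+βΔS = −(1.4 × 10⁻⁴)(+0.6)+(7.4 × 10⁻⁴)(+0.88) = 5.7 × 10⁻⁴ → stable
  101–202 m: −αΔT+βΔS = −(1.4 × 10⁻⁴)(-2.3)+(7.4 × 10⁻⁴)(-0.32) = 8.5 × 10⁻⁵ → stable
  202–215 m: −αΔT+βΔS = −(1.4 × 10⁻⁴)(+1.0)+(7.4 × 10⁻⁴)(-0.40) = -4.4 × 10⁻⁴ → UNSTABLE
  215–243 m: −αΔT+βΔS = −(1.4 × 10⁻⁴)(-1.1)+(7.4 × 10⁻⁴)(+0.01) = 1.6 × 10⁻⁴ → stable
The 202–215 m interval has Δρ < 0: lighter water underlies denser water.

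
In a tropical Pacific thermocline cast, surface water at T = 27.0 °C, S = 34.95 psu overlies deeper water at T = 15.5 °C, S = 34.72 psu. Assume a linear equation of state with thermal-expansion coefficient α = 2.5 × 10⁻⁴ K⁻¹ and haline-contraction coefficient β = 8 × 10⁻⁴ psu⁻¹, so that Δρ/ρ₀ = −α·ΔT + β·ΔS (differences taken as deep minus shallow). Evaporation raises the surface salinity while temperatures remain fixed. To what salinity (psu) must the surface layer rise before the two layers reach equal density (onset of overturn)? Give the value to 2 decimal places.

Neutral buoyancy requires −α(T_deep − T_surf) + β(S_deep − S_surf′) = 0.
S_surf′ = S_deep − (α/β)·ΔT = 34.72 − (2.5 × 10⁻⁴/8 × 10⁻⁴)·(-11.5) = 38.3137 psu.
Increase required: 38.3137 − 34.95 = 3.3637 psu.

38.31 psu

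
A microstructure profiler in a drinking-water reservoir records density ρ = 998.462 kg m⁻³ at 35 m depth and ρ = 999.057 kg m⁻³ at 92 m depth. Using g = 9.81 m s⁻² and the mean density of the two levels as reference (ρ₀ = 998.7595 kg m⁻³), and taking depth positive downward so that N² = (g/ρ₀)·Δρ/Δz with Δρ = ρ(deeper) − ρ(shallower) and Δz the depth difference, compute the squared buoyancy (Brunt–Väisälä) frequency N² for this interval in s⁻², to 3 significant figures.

1.03 × 10⁻⁴ s⁻²

Δρ = 999.057 − 998.462 = 0.595 kg m⁻³ over Δz = 92 − 35 = 57 m.
N² = (9.81/998.7595) × (0.595/57) = 1.0253 × 10⁻⁴ s⁻² ≈ 1.03 × 10⁻⁴ s⁻².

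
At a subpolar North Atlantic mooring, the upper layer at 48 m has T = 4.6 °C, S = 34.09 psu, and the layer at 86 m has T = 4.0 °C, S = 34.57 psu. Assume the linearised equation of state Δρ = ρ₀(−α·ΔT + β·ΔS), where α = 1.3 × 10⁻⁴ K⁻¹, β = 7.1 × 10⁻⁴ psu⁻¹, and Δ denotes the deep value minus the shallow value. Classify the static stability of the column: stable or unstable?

ΔT = 4.0 − 4.6 = -0.6 K and ΔS = 34.57 − 34.09 = +0.48 psu (deep − shallow).
−αΔT = 7.80 × 10⁻⁵; βΔS = 3.408 × 10⁻⁴; sum Δρ/ρ₀ = 4.188 × 10⁻⁴.
Δρ/ρ₀ > 0, so Δρ > 0: deeper water is denser → statically stable.

stable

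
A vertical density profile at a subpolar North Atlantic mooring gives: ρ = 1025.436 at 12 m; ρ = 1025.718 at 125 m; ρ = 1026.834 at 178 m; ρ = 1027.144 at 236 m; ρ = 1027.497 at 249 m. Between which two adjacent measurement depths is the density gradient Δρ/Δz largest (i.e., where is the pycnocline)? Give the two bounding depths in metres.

Compute the density gradient over each adjacent pair:
  12–125 m: Δρ/Δz = 0.282/113 = 2.5 × 10⁻³ kg m⁻⁴
  125–178 m: Δρ/Δz = 1.116/53 = 0.021 kg m⁻⁴
  178–236 m: Δρ/Δz = 0.310/58 = 5.3 × 10⁻³ kg m⁻⁴
  236–249 m: Δρ/Δz = 0.353/13 = 0.027 kg m⁻⁴
The largest gradient is in the 236–249 m interval — the pycnocline.

236–249 m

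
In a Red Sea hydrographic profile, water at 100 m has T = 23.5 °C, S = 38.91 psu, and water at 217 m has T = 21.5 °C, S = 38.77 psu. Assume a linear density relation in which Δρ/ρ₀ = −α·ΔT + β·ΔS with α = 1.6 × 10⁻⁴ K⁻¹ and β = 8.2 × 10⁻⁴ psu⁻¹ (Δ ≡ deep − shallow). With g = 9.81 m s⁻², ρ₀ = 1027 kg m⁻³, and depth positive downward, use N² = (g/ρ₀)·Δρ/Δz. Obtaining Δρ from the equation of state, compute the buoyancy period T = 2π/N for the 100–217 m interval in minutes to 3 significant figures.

ΔT = -2.0 K, ΔS = -0.14 psu (deep − shallow).
Δρ/ρ₀ = −αΔT + βΔS = 3.20 × 10⁻⁴ − 1.148 × 10⁻⁴ = 2.052 × 10⁻⁴, so Δρ ≈ 0.2107 kg m⁻³.
N² = (g/ρ₀)·Δρ/Δz = g·(Δρ/ρ₀)/Δz = 9.81 × 2.052 × 10⁻⁴ / 117 = 1.7205 × 10⁻⁵ s⁻².
N = √(1.7205 × 10⁻⁵) = 4.1479 × 10⁻³ rad s⁻¹ → T = 2π/N = 1.5148 × 10³ s = 25.247 min ≈ 25.2 min.

25.2 min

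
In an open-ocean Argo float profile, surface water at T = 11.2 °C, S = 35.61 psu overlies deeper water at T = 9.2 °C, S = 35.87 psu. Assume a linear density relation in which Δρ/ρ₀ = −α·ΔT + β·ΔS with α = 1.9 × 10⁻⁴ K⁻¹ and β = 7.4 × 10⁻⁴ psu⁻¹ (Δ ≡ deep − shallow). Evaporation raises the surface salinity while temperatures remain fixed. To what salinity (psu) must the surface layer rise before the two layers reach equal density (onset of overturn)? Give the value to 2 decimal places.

Neutral buoyancy requires −α(T_deep − T_surf) + β(S_deep − S_surf′) = 0.
S_surf′ = S_deep − (α/β)·ΔT = 35.87 − (1.9 × 10⁻⁴/7.4 × 10⁻⁴)·(-2.0) = 36.3835 psu.
Increase required: 36.3835 − 35.61 = 0.7735 psu.

36.38 psu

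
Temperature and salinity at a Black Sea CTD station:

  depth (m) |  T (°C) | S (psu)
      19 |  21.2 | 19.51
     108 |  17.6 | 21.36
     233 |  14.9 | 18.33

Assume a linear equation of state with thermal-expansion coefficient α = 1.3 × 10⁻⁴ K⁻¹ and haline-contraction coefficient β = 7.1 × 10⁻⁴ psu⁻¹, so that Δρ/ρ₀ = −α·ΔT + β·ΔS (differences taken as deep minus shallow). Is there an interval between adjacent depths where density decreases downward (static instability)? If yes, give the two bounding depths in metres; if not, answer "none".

108–233 m

Evaluate Δρ/ρ₀ = −αΔT + βΔS across each adjacent pair:
  19–108 m: −αΔT+βΔS = −(1.3 × 10⁻⁴)(-3.6)+(7.1 × 10⁻⁴)(+1.85) = 1.8 × 10⁻³ → stable
  108–233 m: −αΔT+βΔS = −(1.3 × 10⁻⁴)(-2.7)+(7.1 × 10⁻⁴)(-3.03) = -1.8 × 10⁻³ → UNSTABLE
The 108–233 m interval has Δρ < 0: lighter water underlies denser water.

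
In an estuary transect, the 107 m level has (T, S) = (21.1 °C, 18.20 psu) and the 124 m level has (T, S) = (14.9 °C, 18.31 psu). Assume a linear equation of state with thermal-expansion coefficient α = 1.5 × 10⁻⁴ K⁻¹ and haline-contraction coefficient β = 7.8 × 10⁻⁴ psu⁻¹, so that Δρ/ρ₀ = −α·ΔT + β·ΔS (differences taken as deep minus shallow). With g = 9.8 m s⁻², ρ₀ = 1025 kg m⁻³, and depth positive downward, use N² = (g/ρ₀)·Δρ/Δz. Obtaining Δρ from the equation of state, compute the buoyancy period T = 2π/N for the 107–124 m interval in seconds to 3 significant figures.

260 s

ΔT = -6.2 K, ΔS = +0.11 psu (deep − shallow).
Δρ/ρ₀ = −αΔT + βΔS = 9.30 × 10⁻⁴ + 8.58 × 10⁻⁵ = 1.0158 × 10⁻³, so Δρ ≈ 1.041 kg m⁻³.
N² = (g/ρ₀)·Δρ/Δz = g·(Δρ/ρ₀)/Δz = 9.8 × 1.0158 × 10⁻³ / 17 = 5.8558 × 10⁻⁴ s⁻².
N = √(5.8558 × 10⁻⁴) = 0.024199 rad s⁻¹ → T = 2π/N = 259.65 s ≈ 260 s.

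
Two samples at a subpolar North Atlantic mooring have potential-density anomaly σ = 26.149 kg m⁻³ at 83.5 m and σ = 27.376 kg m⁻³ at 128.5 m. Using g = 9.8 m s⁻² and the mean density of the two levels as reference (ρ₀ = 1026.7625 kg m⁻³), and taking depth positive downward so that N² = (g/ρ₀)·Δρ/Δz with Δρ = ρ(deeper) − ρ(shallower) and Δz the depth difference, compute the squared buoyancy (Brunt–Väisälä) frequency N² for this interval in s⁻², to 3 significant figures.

Δρ = 1027.376 − 1026.149 = 1.227 kg m⁻³ over Δz = 128.5 − 83.5 = 45 m.
N² = (9.8/1026.7625) × (1.227/45) = 2.6025 × 10⁻⁴ s⁻² ≈ 2.60 × 10⁻⁴ s⁻².

2.60 × 10⁻⁴ s⁻²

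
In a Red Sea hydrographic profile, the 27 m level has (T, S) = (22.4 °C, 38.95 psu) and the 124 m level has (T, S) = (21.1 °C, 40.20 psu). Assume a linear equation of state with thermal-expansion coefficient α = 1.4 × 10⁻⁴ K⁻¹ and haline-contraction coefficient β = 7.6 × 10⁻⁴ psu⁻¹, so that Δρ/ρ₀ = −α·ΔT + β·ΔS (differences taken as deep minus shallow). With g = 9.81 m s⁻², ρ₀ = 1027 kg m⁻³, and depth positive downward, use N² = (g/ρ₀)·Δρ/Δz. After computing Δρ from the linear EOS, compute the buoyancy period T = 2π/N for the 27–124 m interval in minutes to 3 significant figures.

ΔT = -1.3 K, ΔS = +1.25 psu (deep − shallow).
Δρ/ρ₀ = −αΔT + βΔS = 1.82 × 10⁻⁴ + 9.50 × 10⁻⁴ = 1.132 × 10⁻³, so Δρ ≈ 1.163 kg m⁻³.
N² = (g/ρ₀)·Δρ/Δz = g·(Δρ/ρ₀)/Δz = 9.81 × 1.132 × 10⁻³ / 97 = 1.1448 × 10⁻⁴ s⁻².
N = √(1.1448 × 10⁻⁴) = 0.010700 rad s⁻¹ → T = 2π/N = 587.21 s = 9.7868 min ≈ 9.79 min.

9.79 min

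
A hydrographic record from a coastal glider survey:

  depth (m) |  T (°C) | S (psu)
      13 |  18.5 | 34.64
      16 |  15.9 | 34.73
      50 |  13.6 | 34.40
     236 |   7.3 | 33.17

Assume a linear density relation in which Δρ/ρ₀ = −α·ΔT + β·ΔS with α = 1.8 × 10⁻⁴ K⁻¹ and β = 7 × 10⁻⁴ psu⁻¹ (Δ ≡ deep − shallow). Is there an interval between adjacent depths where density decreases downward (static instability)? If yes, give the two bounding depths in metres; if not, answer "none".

none

Evaluate Δρ/ρ₀ = −αΔT + βΔS across each adjacent pair:
  13–16 m: −αΔT+βΔS = −(1.8 × 10⁻⁴)(-2.6)+(7 × 10⁻⁴)(+0.09) = 5.3 × 10⁻⁴ → stable
  16–50 m: −αΔT+βΔS = −(1.8 × 10⁻⁴)(-2.3)+(7 × 10⁻⁴)(-0.33) = 1.8 × 10⁻⁴ → stable
  50–236 m: −αΔT+βΔS = −(1.8 × 10⁻⁴)(-6.3)+(7 × 10⁻⁴)(-1.23) = 2.7 × 10⁻⁴ → stable
Every interval has Δρ > 0: the column is stably stratified throughout.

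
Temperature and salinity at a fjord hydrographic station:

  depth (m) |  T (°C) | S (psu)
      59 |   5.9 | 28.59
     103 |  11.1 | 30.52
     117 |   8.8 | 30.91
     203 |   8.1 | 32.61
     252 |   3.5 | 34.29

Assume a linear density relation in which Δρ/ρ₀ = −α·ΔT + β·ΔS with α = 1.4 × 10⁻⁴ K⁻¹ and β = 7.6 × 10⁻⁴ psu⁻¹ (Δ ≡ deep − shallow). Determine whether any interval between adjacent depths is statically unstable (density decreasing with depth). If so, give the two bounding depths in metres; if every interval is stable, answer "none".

none

Evaluate Δρ/ρ₀ = −αΔT + βΔS across each adjacent pair:
  59–103 m: −αΔT+βΔS = −(1.4 × 10⁻⁴)(+5.2)+(7.6 × 10⁻⁴)(+1.93) = 7.4 × 10⁻⁴ → stable
  103–117 m: −αΔT+βΔS = −(1.4 × 10⁻⁴)(-2.3)+(7.6 × 10⁻⁴)(+0.39) = 6.2 × 10⁻⁴ → stable
  117–203 m: −αΔT+βΔS = −(1.4 × 10⁻⁴)(-0.7)+(7.6 × 10⁻⁴)(+1.70) = 1.4 × 10⁻³ → stable
  203–252 m: −αΔT+βΔS = −(1.4 × 10⁻⁴)(-4.6)+(7.6 × 10⁻⁴)(+1.68) = 1.9 × 10⁻³ → stable
Every interval has Δρ > 0: the column is stably stratified throughout.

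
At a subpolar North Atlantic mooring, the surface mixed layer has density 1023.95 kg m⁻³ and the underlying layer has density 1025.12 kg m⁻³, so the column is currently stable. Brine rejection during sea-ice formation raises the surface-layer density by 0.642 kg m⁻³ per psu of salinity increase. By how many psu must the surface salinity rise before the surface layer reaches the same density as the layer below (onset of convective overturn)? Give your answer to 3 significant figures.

1.82 psu

Density deficit of the surface layer: 1025.12 − 1023.95 = 1.17 kg m⁻³.
Required change = 1.17 / 0.642 = 1.82 psu.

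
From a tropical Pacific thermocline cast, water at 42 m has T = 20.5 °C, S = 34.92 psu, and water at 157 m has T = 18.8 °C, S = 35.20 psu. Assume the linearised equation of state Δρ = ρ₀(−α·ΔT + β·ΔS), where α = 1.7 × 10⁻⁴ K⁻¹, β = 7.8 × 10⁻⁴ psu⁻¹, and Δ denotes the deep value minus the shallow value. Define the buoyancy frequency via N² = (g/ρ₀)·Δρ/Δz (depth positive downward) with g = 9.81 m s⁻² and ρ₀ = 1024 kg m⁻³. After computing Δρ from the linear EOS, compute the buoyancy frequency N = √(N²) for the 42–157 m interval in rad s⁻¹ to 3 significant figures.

ΔT = -1.7 K, ΔS = +0.28 psu (deep − shallow).
Δρ/ρ₀ = −αΔT + βΔS = 2.89 × 10⁻⁴ + 2.184 × 10⁻⁴ = 5.074 × 10⁻⁴, so Δρ ≈ 0.5196 kg m⁻³.
N² = (g/ρ₀)·Δρ/Δz = g·(Δρ/ρ₀)/Δz = 9.81 × 5.074 × 10⁻⁴ / 115 = 4.3283 × 10⁻⁵ s⁻².
N = √(4.3283 × 10⁻⁵) = 6.5790 × 10⁻³ rad s⁻¹ ≈ 6.58 × 10⁻³ rad s⁻¹.

6.58 × 10⁻³ rad s⁻¹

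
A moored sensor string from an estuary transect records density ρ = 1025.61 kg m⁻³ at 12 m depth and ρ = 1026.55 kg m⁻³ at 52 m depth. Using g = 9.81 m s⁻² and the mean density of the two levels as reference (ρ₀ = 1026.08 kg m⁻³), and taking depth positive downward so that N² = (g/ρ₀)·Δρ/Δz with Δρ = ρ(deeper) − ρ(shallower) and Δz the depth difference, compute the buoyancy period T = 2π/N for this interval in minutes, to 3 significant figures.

Δρ = 1026.55 − 1025.61 = 0.94 kg m⁻³ over Δz = 52 − 12 = 40 m.
N² = (9.81/1026.08) × (0.94/40) = 2.2468 × 10⁻⁴ s⁻².
N = √(2.2468 × 10⁻⁴) = 0.014989 rad s⁻¹, so T = 2π/N = 419.19 s = 6.9865 min ≈ 6.99 min.
Since Δρ > 0 the layer is stably stratified.

6.99 min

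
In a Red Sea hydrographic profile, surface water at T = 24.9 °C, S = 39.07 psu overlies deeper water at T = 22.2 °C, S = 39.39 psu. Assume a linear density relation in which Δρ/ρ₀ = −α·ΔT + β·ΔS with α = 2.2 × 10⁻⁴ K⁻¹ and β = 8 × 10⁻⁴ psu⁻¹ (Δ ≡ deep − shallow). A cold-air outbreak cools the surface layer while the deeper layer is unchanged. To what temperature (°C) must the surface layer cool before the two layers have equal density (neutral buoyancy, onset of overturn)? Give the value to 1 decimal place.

Neutral buoyancy requires Δρ = 0, i.e. −α(T_deep − T_surf′) + β(S_deep − S_surf) = 0.
T_surf′ = T_deep − (β/α)·ΔS = 22.2 − (8 × 10⁻⁴/2.2 × 10⁻⁴)·(+0.32) = 21.036 °C.
Cooling required: 24.9 − (21.036) = 3.864 °C.

21.0 °C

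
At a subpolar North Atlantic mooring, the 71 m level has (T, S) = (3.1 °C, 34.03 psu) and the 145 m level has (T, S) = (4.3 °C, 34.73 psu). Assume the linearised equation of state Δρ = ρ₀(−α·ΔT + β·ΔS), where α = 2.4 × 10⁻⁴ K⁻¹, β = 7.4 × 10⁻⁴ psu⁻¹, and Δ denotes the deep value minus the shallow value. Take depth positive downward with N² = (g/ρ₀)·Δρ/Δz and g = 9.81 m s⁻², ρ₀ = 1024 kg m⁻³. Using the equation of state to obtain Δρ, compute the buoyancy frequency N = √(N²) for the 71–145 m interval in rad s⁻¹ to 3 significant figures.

5.52 × 10⁻³ rad s⁻¹

ΔT = +1.2 K, ΔS = +0.70 psu (deep − shallow).
Δρ/ρ₀ = −αΔT + βΔS = -2.88 × 10⁻⁴ + 5.18 × 10⁻⁴ = 2.30 × 10⁻⁴, so Δρ ≈ 0.2355 kg m⁻³.
N² = (g/ρ₀)·Δρ/Δz = g·(Δρ/ρ₀)/Δz = 9.81 × 2.30 × 10⁻⁴ / 74 = 3.0491 × 10⁻⁵ s⁻².
N = √(3.0491 × 10⁻⁵) = 5.5219 × 10⁻³ rad s⁻¹ ≈ 5.52 × 10⁻³ rad s⁻¹.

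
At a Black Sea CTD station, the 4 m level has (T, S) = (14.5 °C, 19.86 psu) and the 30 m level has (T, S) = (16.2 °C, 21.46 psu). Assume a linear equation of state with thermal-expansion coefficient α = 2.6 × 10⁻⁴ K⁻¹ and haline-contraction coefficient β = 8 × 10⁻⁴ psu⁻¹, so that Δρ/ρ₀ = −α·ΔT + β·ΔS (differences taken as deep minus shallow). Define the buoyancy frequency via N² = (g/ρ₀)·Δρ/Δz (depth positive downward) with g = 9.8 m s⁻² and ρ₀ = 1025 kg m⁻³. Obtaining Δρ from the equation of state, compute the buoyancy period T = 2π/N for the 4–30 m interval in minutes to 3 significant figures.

5.89 min

ΔT = +1.7 K, ΔS = +1.60 psu (deep − shallow).
Δρ/ρ₀ = −αΔT + βΔS = -4.42 × 10⁻⁴ + 1.28 × 10⁻³ = 8.38 × 10⁻⁴, so Δρ ≈ 0.8590 kg m⁻³.
N² = (g/ρ₀)·Δρ/Δz = g·(Δρ/ρ₀)/Δz = 9.8 × 8.38 × 10⁻⁴ / 26 = 3.1586 × 10⁻⁴ s⁻².
N = √(3.1586 × 10⁻⁴) = 0.017772 rad s⁻¹ → T = 2π/N = 353.54 s = 5.8923 min ≈ 5.89 min.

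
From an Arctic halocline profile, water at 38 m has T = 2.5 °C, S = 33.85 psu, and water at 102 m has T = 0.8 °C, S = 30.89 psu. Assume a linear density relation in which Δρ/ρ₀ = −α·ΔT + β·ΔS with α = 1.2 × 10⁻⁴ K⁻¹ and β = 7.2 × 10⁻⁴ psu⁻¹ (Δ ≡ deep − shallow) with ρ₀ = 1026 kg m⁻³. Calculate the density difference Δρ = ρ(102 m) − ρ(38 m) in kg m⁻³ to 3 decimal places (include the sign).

-1.977 kg m⁻³

ΔT = -1.7 K, ΔS = -2.96 psu (deep − shallow).
Δρ/ρ₀ = −(1.2 × 10⁻⁴)(-1.7) + (7.2 × 10⁻⁴)(-2.96) = -1.9272 × 10⁻³.
Δρ = 1026 × (-1.9272 × 10⁻³) = -1.977 kg m⁻³.
Negative Δρ: lighter below, statically unstable.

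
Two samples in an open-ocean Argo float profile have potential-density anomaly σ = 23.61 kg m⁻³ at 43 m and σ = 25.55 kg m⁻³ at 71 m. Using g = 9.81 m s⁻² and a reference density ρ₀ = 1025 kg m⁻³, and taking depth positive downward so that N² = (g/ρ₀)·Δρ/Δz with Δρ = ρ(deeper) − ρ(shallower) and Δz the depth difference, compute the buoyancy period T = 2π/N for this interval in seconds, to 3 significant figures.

244 s

Δρ = 1025.55 − 1023.61 = 1.94 kg m⁻³ over Δz = 71 − 43 = 28 m.
N² = (9.81/1025) × (1.94/28) = 6.6311 × 10⁻⁴ s⁻².
N = √(6.6311 × 10⁻⁴) = 0.025751 rad s⁻¹, so T = 2π/N = 244.00 s ≈ 244 s.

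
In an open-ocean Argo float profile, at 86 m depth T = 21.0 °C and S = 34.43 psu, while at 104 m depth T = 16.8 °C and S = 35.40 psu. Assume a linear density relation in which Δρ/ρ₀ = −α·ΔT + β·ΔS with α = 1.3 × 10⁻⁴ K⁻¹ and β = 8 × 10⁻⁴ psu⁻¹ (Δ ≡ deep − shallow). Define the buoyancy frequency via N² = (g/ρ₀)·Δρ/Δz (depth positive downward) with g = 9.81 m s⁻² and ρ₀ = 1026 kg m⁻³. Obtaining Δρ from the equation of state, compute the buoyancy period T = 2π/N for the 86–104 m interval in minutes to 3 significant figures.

3.90 min

ΔT = -4.2 K, ΔS = +0.97 psu (deep − shallow).
Δρ/ρ₀ = −αΔT + βΔS = 5.46 × 10⁻⁴ + 7.76 × 10⁻⁴ = 1.322 × 10⁻³, so Δρ ≈ 1.356 kg m⁻³.
N² = (g/ρ₀)·Δρ/Δz = g·(Δρ/ρ₀)/Δz = 9.81 × 1.322 × 10⁻³ / 18 = 7.2049 × 10⁻⁴ s⁻².
N = √(7.2049 × 10⁻⁴) = 0.026842 rad s⁻¹ → T = 2π/N = 234.08 s = 3.9013 min ≈ 3.90 min.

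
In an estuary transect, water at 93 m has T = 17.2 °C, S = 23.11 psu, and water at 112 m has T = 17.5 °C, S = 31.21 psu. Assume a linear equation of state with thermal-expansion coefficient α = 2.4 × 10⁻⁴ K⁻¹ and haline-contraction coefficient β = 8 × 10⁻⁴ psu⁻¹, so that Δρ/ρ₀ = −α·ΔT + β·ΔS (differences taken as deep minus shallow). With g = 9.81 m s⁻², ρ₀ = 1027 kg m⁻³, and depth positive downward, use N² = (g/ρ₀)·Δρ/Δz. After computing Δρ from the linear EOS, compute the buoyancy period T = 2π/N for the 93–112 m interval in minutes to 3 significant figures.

1.82 min

ΔT = +0.3 K, ΔS = +8.10 psu (deep − shallow).
Δρ/ρ₀ = −αΔT + βΔS = -7.20 × 10⁻⁵ + 6.48 × 10⁻³ = 6.408 × 10⁻³, so Δρ ≈ 6.581 kg m⁻³.
N² = (g/ρ₀)·Δρ/Δz = g·(Δρ/ρ₀)/Δz = 9.81 × 6.408 × 10⁻³ / 19 = 3.3086 × 10⁻³ s⁻².
N = √(3.3086 × 10⁻³) = 0.057520 rad s⁻¹ → T = 2π/N = 109.23 s = 1.8205 min ≈ 1.82 min.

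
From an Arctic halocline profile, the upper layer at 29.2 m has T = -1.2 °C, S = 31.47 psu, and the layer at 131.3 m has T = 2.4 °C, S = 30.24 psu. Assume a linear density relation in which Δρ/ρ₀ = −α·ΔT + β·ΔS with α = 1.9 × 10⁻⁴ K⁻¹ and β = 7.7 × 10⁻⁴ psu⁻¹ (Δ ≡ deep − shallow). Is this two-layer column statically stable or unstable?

ΔT = 2.4 − -1.2 = +3.6 K and ΔS = 30.24 − 31.47 = -1.23 psu (deep − shallow).
−αΔT = -6.84 × 10⁻⁴; βΔS = -9.471 × 10⁻⁴; sum Δρ/ρ₀ = -1.6311 × 10⁻³.
Δρ/ρ₀ < 0, so Δρ < 0: deeper water is lighter → statically unstable; the column would overturn.

unstable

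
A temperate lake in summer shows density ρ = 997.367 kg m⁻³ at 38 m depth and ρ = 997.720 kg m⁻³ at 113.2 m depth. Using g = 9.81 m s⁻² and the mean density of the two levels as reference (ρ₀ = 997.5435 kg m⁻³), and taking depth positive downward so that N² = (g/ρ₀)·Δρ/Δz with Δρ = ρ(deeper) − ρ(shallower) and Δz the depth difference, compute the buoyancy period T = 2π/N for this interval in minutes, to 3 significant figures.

Δρ = 997.720 − 997.367 = 0.353 kg m⁻³ over Δz = 113.2 − 38 = 75.2 m.
N² = (9.81/997.5435) × (0.353/75.2) = 4.6163 × 10⁻⁵ s⁻².
N = √(4.6163 × 10⁻⁵) = 6.7943 × 10⁻³ rad s⁻¹, so T = 2π/N = 924.77 s = 15.413 min ≈ 15.4 min.

15.4 min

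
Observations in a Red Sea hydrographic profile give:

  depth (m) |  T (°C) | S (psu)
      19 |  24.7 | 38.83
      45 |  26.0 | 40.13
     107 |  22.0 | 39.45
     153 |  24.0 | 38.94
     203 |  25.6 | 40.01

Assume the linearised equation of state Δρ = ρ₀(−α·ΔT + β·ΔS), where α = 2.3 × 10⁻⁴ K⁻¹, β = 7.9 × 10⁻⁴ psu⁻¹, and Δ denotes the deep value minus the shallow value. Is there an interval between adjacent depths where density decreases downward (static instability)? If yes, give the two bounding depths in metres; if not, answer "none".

107–153 m

Evaluate Δρ/ρ₀ = −αΔT + βΔS across each adjacent pair:
  19–45 m: −αΔT+βΔS = −(2.3 × 10⁻⁴)(+1.3)+(7.9 × 10⁻⁴)(+1.30) = 7.3 × 10⁻⁴ → stable
  45–107 m: −αΔT+βΔS = −(2.3 × 10⁻⁴)(-4.0)+(7.9 × 10⁻⁴)(-0.68) = 3.8 × 10⁻⁴ → stable
  107–153 m: −αΔT+βΔS = −(2.3 × 10⁻⁴)(+2.0)+(7.9 × 10⁻⁴)(-0.51) = -8.6 × 10⁻⁴ → UNSTABLE
  153–203 m: −αΔT+βΔS = −(2.3 × 10⁻⁴)(+1.6)+(7.9 × 10⁻⁴)(+1.07) = 4.8 × 10⁻⁴ → stable
The 107–153 m interval has Δρ < 0: lighter water underlies denser water.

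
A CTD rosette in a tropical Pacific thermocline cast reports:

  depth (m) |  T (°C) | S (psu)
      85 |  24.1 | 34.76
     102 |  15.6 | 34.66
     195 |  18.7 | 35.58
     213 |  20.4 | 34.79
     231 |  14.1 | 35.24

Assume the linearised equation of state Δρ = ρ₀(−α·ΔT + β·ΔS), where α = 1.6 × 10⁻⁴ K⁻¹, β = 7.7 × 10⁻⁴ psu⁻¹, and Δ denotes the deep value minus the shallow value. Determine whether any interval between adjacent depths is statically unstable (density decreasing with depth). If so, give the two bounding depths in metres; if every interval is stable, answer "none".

195–213 m

Evaluate Δρ/ρ₀ = −αΔT + βΔS across each adjacent pair:
  85–102 m: −αΔT+βΔS = −(1.6 × 10⁻⁴)(-8.5)+(7.7 × 10⁻⁴)(-0.10) = 1.3 × 10⁻³ → stable
  102–195 m: −αΔT+βΔS = −(1.6 × 10⁻⁴)(+3.1)+(7.7 × 10⁻⁴)(+0.92) = 2.1 × 10⁻⁴ → stable
  195–213 m: −αΔT+βΔS = −(1.6 × 10⁻⁴)(+1.7)+(7.7 × 10⁻⁴)(-0.79) = -8.8 × 10⁻⁴ → UNSTABLE
  213–231 m: −αΔT+βΔS = −(1.6 × 10⁻⁴)(-6.3)+(7.7 × 10⁻⁴)(+0.45) = 1.4 × 10⁻³ → stable
The 195–213 m interval has Δρ < 0: lighter water underlies denser water.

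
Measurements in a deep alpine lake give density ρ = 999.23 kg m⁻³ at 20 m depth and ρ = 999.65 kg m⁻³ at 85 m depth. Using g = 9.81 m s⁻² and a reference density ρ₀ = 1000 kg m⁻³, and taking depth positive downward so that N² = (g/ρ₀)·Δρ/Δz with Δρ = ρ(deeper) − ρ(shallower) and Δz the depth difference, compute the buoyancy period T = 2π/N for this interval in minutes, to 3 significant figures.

13.2 min

Δρ = 999.65 − 999.23 = 0.42 kg m⁻³ over Δz = 85 − 20 = 65 m.
N² = (9.81/1000) × (0.42/65) = 6.3388 × 10⁻⁵ s⁻².
N = √(6.3388 × 10⁻⁵) = 7.9617 × 10⁻³ rad s⁻¹, so T = 2π/N = 789.18 s = 13.153 min ≈ 13.2 min.
N² > 0, so the interval is statically stable.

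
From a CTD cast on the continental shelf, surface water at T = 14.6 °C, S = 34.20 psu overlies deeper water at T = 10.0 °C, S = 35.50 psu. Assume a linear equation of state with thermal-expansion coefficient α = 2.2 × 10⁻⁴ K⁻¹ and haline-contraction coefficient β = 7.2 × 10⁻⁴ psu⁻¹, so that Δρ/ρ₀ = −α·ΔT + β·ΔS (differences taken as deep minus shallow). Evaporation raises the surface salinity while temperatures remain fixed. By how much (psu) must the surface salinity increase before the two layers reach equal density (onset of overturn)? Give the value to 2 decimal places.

Neutral buoyancy requires −α(T_deep − T_surf) + β(S_deep − S_surf′) = 0.
S_surf′ = S_deep − (α/β)·ΔT = 35.50 − (2.2 × 10⁻⁴/7.2 × 10⁻⁴)·(-4.6) = 36.9056 psu.
Increase required: 36.9056 − 34.20 = 2.7056 psu.

2.71 psu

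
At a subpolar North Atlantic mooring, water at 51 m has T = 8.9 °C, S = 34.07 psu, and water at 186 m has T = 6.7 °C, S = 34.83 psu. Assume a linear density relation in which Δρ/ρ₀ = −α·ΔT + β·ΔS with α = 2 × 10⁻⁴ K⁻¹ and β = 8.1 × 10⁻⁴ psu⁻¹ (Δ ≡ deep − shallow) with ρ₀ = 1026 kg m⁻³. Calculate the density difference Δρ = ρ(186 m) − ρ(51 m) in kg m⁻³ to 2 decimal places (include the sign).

+1.08 kg m⁻³

ΔT = -2.2 K, ΔS = +0.76 psu (deep − shallow).
Δρ/ρ₀ = −(2 × 10⁻⁴)(-2.2) + (8.1 × 10⁻⁴)(+0.76) = 1.0556 × 10⁻³.
Δρ = 1026 × (1.0556 × 10⁻³) = +1.08 kg m⁻³.
Positive Δρ: denser below, stable.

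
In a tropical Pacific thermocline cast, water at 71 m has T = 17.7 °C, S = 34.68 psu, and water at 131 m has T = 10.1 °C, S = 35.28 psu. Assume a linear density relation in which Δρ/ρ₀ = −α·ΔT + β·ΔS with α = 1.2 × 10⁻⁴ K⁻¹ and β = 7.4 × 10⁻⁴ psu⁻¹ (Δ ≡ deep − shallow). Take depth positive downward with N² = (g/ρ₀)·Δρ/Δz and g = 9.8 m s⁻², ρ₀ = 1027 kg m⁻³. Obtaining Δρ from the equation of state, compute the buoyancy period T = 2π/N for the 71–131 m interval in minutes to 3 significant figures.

ΔT = -7.6 K, ΔS = +0.60 psu (deep − shallow).
Δρ/ρ₀ = −αΔT + βΔS = 9.12 × 10⁻⁴ + 4.44 × 10⁻⁴ = 1.356 × 10⁻³, so Δρ ≈ 1.393 kg m⁻³.
N² = (g/ρ₀)·Δρ/Δz = g·(Δρ/ρ₀)/Δz = 9.8 × 1.356 × 10⁻³ / 60 = 2.2148 × 10⁻⁴ s⁻².
N = √(2.2148 × 10⁻⁴) = 0.014882 rad s⁻¹ → T = 2π/N = 422.20 s = 7.0367 min ≈ 7.04 min.

7.04 min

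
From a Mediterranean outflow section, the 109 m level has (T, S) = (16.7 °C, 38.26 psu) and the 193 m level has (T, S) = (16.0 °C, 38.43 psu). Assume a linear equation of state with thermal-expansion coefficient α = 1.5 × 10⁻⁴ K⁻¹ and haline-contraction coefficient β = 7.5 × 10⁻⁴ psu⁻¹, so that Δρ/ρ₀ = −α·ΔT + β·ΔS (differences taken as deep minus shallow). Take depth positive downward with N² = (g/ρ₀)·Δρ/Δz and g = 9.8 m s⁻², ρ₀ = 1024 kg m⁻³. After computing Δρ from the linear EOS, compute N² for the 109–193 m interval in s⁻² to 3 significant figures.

2.71 × 10⁻⁵ s⁻²

ΔT = -0.7 K, ΔS = +0.17 psu (deep − shallow).
Δρ/ρ₀ = −αΔT + βΔS = 1.05 × 10⁻⁴ + 1.275 × 10⁻⁴ = 2.325 × 10⁻⁴, so Δρ ≈ 0.2381 kg m⁻³.
N² = (g/ρ₀)·Δρ/Δz = g·(Δρ/ρ₀)/Δz = 9.8 × 2.325 × 10⁻⁴ / 84 = 2.7125 × 10⁻⁵ s⁻² ≈ 2.71 × 10⁻⁵ s⁻².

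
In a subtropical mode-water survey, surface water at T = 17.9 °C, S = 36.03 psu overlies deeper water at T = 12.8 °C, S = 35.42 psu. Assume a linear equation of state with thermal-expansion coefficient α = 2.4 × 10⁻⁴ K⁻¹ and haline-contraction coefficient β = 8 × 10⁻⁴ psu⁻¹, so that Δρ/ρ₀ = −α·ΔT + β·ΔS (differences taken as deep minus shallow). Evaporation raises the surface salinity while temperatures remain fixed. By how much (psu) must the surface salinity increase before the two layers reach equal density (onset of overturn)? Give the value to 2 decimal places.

Neutral buoyancy requires −α(T_deep − T_surf) + β(S_deep − S_surf′) = 0.
S_surf′ = S_deep − (α/β)·ΔT = 35.42 − (2.4 × 10⁻⁴/8 × 10⁻⁴)·(-5.1) = 36.9500 psu.
Increase required: 36.9500 − 36.03 = 0.9200 psu.

0.92 psu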